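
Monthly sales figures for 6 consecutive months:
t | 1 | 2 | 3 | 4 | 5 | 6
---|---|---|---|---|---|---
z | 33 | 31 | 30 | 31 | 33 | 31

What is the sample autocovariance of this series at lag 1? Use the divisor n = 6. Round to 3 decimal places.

-0.125

Mean z̄ = (33 + 31 + 30 + 31 + 33 + 31)/6 = 31.5000
Deviations: 1.5000, -0.5000, -1.5000, -0.5000, 1.5000, -0.5000
Σ_{t=1}^{5}(z_t−z̄)(z_{t+1}−z̄) = -0.7500
γ_1 = -0.7500 / 6 = -0.125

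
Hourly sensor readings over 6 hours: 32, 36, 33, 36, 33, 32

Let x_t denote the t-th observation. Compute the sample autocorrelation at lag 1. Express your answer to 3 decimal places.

Mean x̄ = (32 + 36 + 33 + 36 + 33 + 32)/6 = 33.6667
Deviations from mean: -1.6667, 2.3333, -0.6667, 2.3333, -0.6667, -1.6667
Σ(x_t−x̄)(x_{t+1}−x̄) = (-3.8889) + (-1.5556) + (-1.5556) + (-1.5556) + (1.1111) = -7.4444
Denominator Σ(x_t−x̄)² = 17.3333
r_1 = -7.4444 / 17.3333 = -0.429

-0.429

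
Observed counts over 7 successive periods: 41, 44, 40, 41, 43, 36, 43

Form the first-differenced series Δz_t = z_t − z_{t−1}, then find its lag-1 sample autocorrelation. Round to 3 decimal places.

First differences Δz: 3, -4, 1, 2, -7, 7
Mean of differences = 0.3333
Numerator Σ(Δz_t−Δz̄)(Δz_{t+1}−Δz̄) = -74.4444
Denominator Σ(Δz_t−Δz̄)² = 127.3333
r_1(Δz) = -74.4444 / 127.3333 = -0.585

-0.585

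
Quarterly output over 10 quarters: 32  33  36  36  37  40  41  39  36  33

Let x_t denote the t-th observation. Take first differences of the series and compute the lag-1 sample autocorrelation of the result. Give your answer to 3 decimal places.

0.505

First differences Δx: 1, 3, 0, 1, 3, 1, -2, -3, -3
Mean of differences = 0.1111
Numerator Σ(Δx_t−Δx̄)(Δx_{t+1}−Δx̄) = 21.6543
Denominator Σ(Δx_t−Δx̄)² = 42.8889
r_1(Δx) = 21.6543 / 42.8889 = 0.505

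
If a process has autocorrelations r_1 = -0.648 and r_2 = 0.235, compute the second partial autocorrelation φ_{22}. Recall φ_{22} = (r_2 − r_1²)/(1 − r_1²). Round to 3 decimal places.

φ_{22} = (r_2 − r_1²) / (1 − r_1²)
r_1² = (-0.648)² = 0.419904
Numerator = 0.235 − 0.4199 = -0.1849; denominator = 1 − 0.4199 = 0.5801
φ_{22} = -0.1849 / 0.5801 = -0.319

-0.319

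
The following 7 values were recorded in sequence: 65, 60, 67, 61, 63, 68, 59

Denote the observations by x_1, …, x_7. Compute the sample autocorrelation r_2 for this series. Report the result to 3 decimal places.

0.044

Mean x̄ = (65 + 60 + 67 + 61 + 63 + 68 + 59)/7 = 63.2857
Deviations from mean: 1.7143, -3.2857, 3.7143, -2.2857, -0.2857, 4.7143, -4.2857
Σ(x_t−x̄)(x_{t+2}−x̄) = (6.3673) + (7.5102) + (-1.0612) + (-10.7755) + (1.2245) = 3.2653
Denominator Σ(x_t−x̄)² = 73.4286
r_2 = 3.2653 / 73.4286 = 0.044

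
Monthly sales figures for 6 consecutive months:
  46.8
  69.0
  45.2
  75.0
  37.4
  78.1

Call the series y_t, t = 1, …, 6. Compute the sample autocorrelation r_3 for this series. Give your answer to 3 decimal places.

Mean ȳ = (46.8 + 69.0 + 45.2 + 75.0 + 37.4 + 78.1)/6 = 58.5833
Deviations from mean: -11.7833, 10.4167, -13.3833, 16.4167, -21.1833, 19.5167
Σ(y_t−ȳ)(y_{t+3}−ȳ) = (-193.4431) + (-220.6597) + (-261.1981) = -675.3008
Denominator Σ(y_t−ȳ)² = 1525.6083
r_3 = -675.3008 / 1525.6083 = -0.443

-0.443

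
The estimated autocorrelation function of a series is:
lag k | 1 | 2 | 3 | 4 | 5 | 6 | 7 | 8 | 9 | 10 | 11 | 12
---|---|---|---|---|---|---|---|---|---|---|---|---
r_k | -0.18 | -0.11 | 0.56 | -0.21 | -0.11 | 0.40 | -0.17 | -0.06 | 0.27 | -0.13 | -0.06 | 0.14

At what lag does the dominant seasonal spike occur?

3

The largest autocorrelation is r_3 = 0.56, with weaker echoes at lags 6 (0.40) and 9 (0.27); the remaining lags stay at or below 0.14.
The dominant spike at lag 3 indicates a seasonal period of 3.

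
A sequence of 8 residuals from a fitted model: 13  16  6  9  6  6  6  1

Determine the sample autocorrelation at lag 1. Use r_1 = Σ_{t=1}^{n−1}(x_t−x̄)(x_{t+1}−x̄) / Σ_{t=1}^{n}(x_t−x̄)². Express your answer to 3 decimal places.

Mean x̄ = (13 + 16 + 6 + 9 + 6 + 6 + 6 + 1)/8 = 7.8750
Deviations from mean: 5.1250, 8.1250, -1.8750, 1.1250, -1.8750, -1.8750, -1.8750, -6.8750
Σ(x_t−x̄)(x_{t+1}−x̄) = (41.6406) + (-15.2344) + (-2.1094) + (-2.1094) + (3.5156) + (3.5156) + (12.8906) = 42.1094
Denominator Σ(x_t−x̄)² = 154.8750
r_1 = 42.1094 / 154.8750 = 0.272

0.272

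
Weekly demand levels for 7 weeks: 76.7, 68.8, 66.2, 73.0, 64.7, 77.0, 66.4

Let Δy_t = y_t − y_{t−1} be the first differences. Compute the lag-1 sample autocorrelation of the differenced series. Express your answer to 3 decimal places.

First differences Δy: -7.9, -2.6, 6.8, -8.3, 12.3, -10.6
Mean of differences = -1.7167
Numerator Σ(Δy_t−Δȳ)(Δy_{t+1}−Δȳ) = -274.9203
Denominator Σ(Δy_t−Δȳ)² = 430.2683
r_1(Δy) = -274.9203 / 430.2683 = -0.639

-0.639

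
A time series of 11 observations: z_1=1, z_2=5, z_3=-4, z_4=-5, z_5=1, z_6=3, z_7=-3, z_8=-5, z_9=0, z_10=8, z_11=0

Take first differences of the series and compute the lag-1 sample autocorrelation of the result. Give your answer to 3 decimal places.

First differences Δz: 4, -9, -1, 6, 2, -6, -2, 5, 8, -8
Mean of differences = -0.1000
Numerator Σ(Δz_t−Δz̄)(Δz_{t+1}−Δz̄) = -54.7100
Denominator Σ(Δz_t−Δz̄)² = 330.9000
r_1(Δz) = -54.7100 / 330.9000 = -0.165

-0.165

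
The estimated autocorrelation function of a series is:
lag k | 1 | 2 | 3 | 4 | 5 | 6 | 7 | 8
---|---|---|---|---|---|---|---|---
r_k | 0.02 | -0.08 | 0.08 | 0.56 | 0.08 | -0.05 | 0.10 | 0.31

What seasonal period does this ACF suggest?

The largest autocorrelation is r_4 = 0.56, with a weaker echo at lag 8 (0.31); the remaining lags stay at or below 0.10.
The dominant spike at lag 4 indicates a seasonal period of 4.

4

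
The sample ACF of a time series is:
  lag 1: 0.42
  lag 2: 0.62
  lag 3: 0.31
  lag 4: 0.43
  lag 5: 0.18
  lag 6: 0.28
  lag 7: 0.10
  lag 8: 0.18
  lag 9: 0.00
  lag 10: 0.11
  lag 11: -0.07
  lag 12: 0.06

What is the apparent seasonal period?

The largest autocorrelation is r_2 = 0.62, with a weaker echo at lag 4 (0.43); the remaining lags stay at or below 0.42.
The dominant spike at lag 2 indicates a seasonal period of 2.

2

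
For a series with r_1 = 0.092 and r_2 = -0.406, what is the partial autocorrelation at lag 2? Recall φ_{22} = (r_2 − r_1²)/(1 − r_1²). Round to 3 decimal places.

-0.418

φ_{22} = (r_2 − r_1²) / (1 − r_1²)
r_1² = (0.092)² = 0.008464
Numerator = -0.406 − 0.0085 = -0.4145; denominator = 1 − 0.0085 = 0.9915
φ_{22} = -0.4145 / 0.9915 = -0.418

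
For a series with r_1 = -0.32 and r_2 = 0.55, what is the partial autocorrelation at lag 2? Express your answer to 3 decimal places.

0.499

φ_{22} = (r_2 − r_1²) / (1 − r_1²)
r_1² = (-0.32)² = 0.1024
Numerator = 0.55 − 0.1024 = 0.4476; denominator = 1 − 0.1024 = 0.8976
φ_{22} = 0.4476 / 0.8976 = 0.499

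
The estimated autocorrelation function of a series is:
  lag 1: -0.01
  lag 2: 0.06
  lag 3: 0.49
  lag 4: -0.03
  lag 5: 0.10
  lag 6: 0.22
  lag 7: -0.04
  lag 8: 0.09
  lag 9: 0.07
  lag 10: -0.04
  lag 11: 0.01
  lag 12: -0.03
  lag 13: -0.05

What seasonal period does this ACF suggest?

The largest autocorrelation is r_3 = 0.49, with a weaker echo at lag 6 (0.22); the remaining lags stay at or below 0.10.
The dominant spike at lag 3 indicates a seasonal period of 3.

3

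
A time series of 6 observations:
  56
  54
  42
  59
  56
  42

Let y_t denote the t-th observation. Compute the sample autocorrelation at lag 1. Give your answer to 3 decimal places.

-0.327

Mean ȳ = (56 + 54 + 42 + 59 + 56 + 42)/6 = 51.5000
Deviations from mean: 4.5000, 2.5000, -9.5000, 7.5000, 4.5000, -9.5000
Numerator Σ_{t=1}^{5}(y_t−ȳ)(y_{t+1}−ȳ) = -92.7500
Denominator Σ(y_t−ȳ)² = 283.5000
r_1 = -92.7500 / 283.5000 = -0.327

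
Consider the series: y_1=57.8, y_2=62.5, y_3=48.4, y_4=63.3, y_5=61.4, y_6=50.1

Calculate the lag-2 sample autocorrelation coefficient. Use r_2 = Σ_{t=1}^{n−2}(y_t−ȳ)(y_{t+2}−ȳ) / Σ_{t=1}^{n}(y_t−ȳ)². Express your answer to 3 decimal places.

Mean ȳ = (57.8 + 62.5 + 48.4 + 63.3 + 61.4 + 50.1)/6 = 57.2500
Σ(y_t−ȳ)(y_{t+2}−ȳ) = (-4.8675) + (31.7625) + (-36.7275) + (-43.2575) = -53.0900
Denominator Σ(y_t−ȳ)² = 211.1350
r_2 = -53.0900 / 211.1350 = -0.251

-0.251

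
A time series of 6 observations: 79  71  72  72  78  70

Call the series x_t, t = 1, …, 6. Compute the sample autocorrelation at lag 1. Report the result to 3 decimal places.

Mean x̄ = (79 + 71 + 72 + 72 + 78 + 70)/6 = 73.6667
Deviations from mean: 5.3333, -2.6667, -1.6667, -1.6667, 4.3333, -3.6667
Σ(x_t−x̄)(x_{t+1}−x̄) = (-14.2222) + (4.4444) + (2.7778) + (-7.2222) + (-15.8889) = -30.1111
Denominator Σ(x_t−x̄)² = 73.3333
r_1 = -30.1111 / 73.3333 = -0.411

-0.411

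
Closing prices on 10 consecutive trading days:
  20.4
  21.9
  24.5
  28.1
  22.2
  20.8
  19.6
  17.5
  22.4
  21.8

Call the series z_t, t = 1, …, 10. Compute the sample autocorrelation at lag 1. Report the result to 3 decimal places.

0.380

Mean z̄ = (20.4 + 21.9 + 24.5 + 28.1 + 22.2 + 20.8 + 19.6 + 17.5 + 22.4 + 21.8)/10 = 21.9200
Numerator Σ_{t=1}^{9}(z_t−z̄)(z_{t+1}−z̄) = 28.0136
Denominator Σ(z_t−z̄)² = 73.6560
r_1 = 28.0136 / 73.6560 = 0.380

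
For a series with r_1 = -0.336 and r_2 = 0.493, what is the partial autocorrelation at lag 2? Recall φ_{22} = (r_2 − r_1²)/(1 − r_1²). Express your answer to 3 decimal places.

φ_{22} = (r_2 − r_1²) / (1 − r_1²)
r_1² = (-0.336)² = 0.112896
Numerator = 0.493 − 0.1129 = 0.3801; denominator = 1 − 0.1129 = 0.8871
φ_{22} = 0.3801 / 0.8871 = 0.428

0.428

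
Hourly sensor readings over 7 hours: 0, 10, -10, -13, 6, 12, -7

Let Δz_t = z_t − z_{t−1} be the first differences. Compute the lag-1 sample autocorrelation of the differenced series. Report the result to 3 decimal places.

First differences Δz: 10, -20, -3, 19, 6, -19
Mean of differences = -1.1667
Numerator Σ(Δz_t−Δz̄)(Δz_{t+1}−Δz̄) = -196.0278
Denominator Σ(Δz_t−Δz̄)² = 1258.8333
r_1(Δz) = -196.0278 / 1258.8333 = -0.156

-0.156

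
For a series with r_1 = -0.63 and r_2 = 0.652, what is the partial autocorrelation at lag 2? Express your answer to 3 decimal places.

0.423

φ_{22} = (r_2 − r_1²) / (1 − r_1²)
r_1² = (-0.63)² = 0.3969
Numerator = 0.652 − 0.3969 = 0.2551; denominator = 1 − 0.3969 = 0.6031
φ_{22} = 0.2551 / 0.6031 = 0.423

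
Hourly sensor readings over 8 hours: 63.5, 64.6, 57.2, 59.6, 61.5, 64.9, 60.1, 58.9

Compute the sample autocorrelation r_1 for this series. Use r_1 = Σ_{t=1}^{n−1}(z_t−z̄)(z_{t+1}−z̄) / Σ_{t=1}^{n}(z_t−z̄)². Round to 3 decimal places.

-0.006

Mean z̄ = (63.5 + 64.6 + 57.2 + 59.6 + 61.5 + 64.9 + 60.1 + 58.9)/8 = 61.2875
Σ(z_t−z̄)(z_{t+1}−z̄) = (7.3289) + (-13.5398) + (6.8977) + (-0.3586) + (0.7677) + (-4.2898) + (2.8352) = -0.3589
Denominator Σ(z_t−z̄)² = 55.6288
r_1 = -0.3589 / 55.6288 = -0.006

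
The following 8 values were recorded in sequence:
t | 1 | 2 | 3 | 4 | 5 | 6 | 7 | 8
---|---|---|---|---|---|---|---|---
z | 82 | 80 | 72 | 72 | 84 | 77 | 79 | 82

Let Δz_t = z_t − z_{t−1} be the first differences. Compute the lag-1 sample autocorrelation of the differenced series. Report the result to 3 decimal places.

First differences Δz: -2, -8, 0, 12, -7, 2, 3
Mean of differences = 0.0000
Numerator Σ(Δz_t−Δz̄)(Δz_{t+1}−Δz̄) = -76.0000
Denominator Σ(Δz_t−Δz̄)² = 274.0000
r_1(Δz) = -76.0000 / 274.0000 = -0.277

-0.277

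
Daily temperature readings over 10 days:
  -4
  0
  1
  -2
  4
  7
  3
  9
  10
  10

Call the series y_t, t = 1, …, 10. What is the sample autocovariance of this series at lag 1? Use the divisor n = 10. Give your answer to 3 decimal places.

Mean ȳ = (-4 + 0 + 1 − 2 + 4 + 7 + 3 + 9 + 10 + 10)/10 = 3.8000
Σ_{t=1}^{9}(y_t−ȳ)(y_{t+1}−ȳ) = 119.9600
γ_1 = 119.9600 / 10 = 11.996

11.996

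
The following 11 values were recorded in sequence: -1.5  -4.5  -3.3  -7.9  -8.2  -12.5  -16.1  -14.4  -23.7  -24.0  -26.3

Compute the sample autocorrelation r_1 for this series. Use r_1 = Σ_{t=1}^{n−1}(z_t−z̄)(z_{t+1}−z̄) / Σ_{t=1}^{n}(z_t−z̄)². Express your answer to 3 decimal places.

Mean z̄ = (-1.5 − 4.5 − 3.3 − 7.9 − 8.2 − 12.5 − 16.1 − 14.4 − 23.7 − 24.0 − 26.3)/11 = -12.9455
Numerator Σ_{t=1}^{10}(z_t−z̄)(z_{t+1}−z̄) = 538.1861
Denominator Σ(z_t−z̄)² = 771.8073
r_1 = 538.1861 / 771.8073 = 0.697

0.697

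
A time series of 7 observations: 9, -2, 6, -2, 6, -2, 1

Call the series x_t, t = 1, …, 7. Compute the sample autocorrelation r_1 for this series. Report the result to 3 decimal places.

-0.672

Mean x̄ = (9 − 2 + 6 − 2 + 6 − 2 + 1)/7 = 2.2857
Deviations from mean: 6.7143, -4.2857, 3.7143, -4.2857, 3.7143, -4.2857, -1.2857
Numerator Σ_{t=1}^{6}(x_t−x̄)(x_{t+1}−x̄) = -86.9388
Denominator Σ(x_t−x̄)² = 129.4286
r_1 = -86.9388 / 129.4286 = -0.672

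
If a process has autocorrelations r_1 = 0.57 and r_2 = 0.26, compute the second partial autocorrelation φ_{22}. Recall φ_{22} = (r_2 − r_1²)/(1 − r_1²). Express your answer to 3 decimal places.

-0.096

φ_{22} = (r_2 − r_1²) / (1 − r_1²)
r_1² = (0.57)² = 0.3249
Numerator = 0.26 − 0.3249 = -0.0649; denominator = 1 − 0.3249 = 0.6751
φ_{22} = -0.0649 / 0.6751 = -0.096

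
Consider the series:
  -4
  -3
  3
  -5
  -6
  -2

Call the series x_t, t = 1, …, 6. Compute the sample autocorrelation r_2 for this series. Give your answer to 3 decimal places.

-0.526

Mean x̄ = (-4 − 3 + 3 − 5 − 6 − 2)/6 = -2.8333
Deviations from mean: -1.1667, -0.1667, 5.8333, -2.1667, -3.1667, 0.8333
Numerator Σ_{t=1}^{4}(x_t−x̄)(x_{t+2}−x̄) = -26.7222
Denominator Σ(x_t−x̄)² = 50.8333
r_2 = -26.7222 / 50.8333 = -0.526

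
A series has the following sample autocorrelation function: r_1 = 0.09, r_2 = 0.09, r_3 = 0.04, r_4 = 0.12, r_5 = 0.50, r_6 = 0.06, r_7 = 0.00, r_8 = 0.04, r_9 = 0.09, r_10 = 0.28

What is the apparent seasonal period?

5

The largest autocorrelation is r_5 = 0.50, with a weaker echo at lag 10 (0.28); the remaining lags stay at or below 0.12.
The dominant spike at lag 5 indicates a seasonal period of 5.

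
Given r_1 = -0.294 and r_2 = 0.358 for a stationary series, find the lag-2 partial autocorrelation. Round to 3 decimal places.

φ_{22} = (r_2 − r_1²) / (1 − r_1²)
r_1² = (-0.294)² = 0.086436
Numerator = 0.358 − 0.0864 = 0.2716; denominator = 1 − 0.0864 = 0.9136
φ_{22} = 0.2716 / 0.9136 = 0.297

0.297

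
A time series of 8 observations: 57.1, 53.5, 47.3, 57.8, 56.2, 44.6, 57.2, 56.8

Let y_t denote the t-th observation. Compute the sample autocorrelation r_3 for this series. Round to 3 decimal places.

0.516

Mean ȳ = (57.1 + 53.5 + 47.3 + 57.8 + 56.2 + 44.6 + 57.2 + 56.8)/8 = 53.8125
Deviations from mean: 3.2875, -0.3125, -6.5125, 3.9875, 2.3875, -9.2125, 3.3875, 2.9875
Numerator Σ_{t=1}^{5}(y_t−ȳ)(y_{t+3}−ȳ) = 92.9995
Denominator Σ(y_t−ȳ)² = 180.1888
r_3 = 92.9995 / 180.1888 = 0.516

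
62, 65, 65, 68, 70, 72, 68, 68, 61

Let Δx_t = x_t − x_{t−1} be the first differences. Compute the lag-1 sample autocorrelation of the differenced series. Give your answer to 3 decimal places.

0.026

First differences Δx: 3, 0, 3, 2, 2, -4, 0, -7
Mean of differences = -0.1250
Numerator Σ(Δx_t−Δx̄)(Δx_{t+1}−Δx̄) = 2.3594
Denominator Σ(Δx_t−Δx̄)² = 90.8750
r_1(Δx) = 2.3594 / 90.8750 = 0.026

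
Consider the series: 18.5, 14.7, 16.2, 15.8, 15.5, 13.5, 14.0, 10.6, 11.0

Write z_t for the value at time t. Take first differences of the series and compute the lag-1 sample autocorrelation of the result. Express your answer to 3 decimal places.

First differences Δz: -3.8, 1.5, -0.4, -0.3, -2.0, 0.5, -3.4, 0.4
Mean of differences = -0.9375
Numerator Σ(Δz_t−Δz̄)(Δz_{t+1}−Δz̄) = -14.3627
Denominator Σ(Δz_t−Δz̄)² = 25.8788
r_1(Δz) = -14.3627 / 25.8788 = -0.555

-0.555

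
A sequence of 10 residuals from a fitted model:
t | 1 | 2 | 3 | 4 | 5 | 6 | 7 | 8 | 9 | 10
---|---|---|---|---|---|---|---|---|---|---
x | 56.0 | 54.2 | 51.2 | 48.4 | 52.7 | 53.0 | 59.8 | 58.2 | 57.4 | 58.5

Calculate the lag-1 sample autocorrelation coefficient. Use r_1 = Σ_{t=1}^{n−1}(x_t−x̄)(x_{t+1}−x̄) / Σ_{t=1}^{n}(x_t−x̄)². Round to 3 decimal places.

0.571

Mean x̄ = (56.0 + 54.2 + 51.2 + 48.4 + 52.7 + 53.0 + 59.8 + 58.2 + 57.4 + 58.5)/10 = 54.9400
Numerator Σ_{t=1}^{9}(x_t−x̄)(x_{t+1}−x̄) = 68.6304
Denominator Σ(x_t−x̄)² = 120.1840
r_1 = 68.6304 / 120.1840 = 0.571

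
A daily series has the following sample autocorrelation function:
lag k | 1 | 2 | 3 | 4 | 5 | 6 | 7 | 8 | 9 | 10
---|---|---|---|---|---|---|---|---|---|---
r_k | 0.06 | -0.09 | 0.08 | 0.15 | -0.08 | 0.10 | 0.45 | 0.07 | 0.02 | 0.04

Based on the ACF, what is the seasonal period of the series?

7

The largest autocorrelation is r_7 = 0.45; the remaining lags stay at or below 0.15.
The dominant spike at lag 7 indicates a seasonal period of 7.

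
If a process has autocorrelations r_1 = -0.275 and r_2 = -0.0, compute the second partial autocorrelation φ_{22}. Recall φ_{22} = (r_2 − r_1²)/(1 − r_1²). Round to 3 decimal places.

φ_{22} = (r_2 − r_1²) / (1 − r_1²)
r_1² = (-0.275)² = 0.075625
Numerator = -0.0 − 0.0756 = -0.0756; denominator = 1 − 0.0756 = 0.9244
φ_{22} = -0.0756 / 0.9244 = -0.082

-0.082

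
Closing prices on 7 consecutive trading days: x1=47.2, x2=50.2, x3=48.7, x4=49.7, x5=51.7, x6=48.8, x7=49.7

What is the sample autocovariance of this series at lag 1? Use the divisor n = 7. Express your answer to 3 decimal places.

-0.494

Mean x̄ = (47.2 + 50.2 + 48.7 + 49.7 + 51.7 + 48.8 + 49.7)/7 = 49.4286
Σ_{t=1}^{6}(x_t−x̄)(x_{t+1}−x̄) = -3.4608
γ_1 = -3.4608 / 7 = -0.494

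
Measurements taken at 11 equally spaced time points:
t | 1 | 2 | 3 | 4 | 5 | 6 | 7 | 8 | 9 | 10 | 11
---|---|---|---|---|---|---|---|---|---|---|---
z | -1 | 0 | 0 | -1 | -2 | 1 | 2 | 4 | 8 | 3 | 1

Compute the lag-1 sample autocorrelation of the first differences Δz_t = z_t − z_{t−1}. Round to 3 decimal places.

0.006

First differences Δz: 1, 0, -1, -1, 3, 1, 2, 4, -5, -2
Mean of differences = 0.2000
Numerator Σ(Δz_t−Δz̄)(Δz_{t+1}−Δz̄) = 0.3600
Denominator Σ(Δz_t−Δz̄)² = 61.6000
r_1(Δz) = 0.3600 / 61.6000 = 0.006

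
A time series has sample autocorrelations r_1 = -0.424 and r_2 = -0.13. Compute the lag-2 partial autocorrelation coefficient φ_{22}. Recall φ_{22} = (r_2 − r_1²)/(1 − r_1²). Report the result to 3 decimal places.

φ_{22} = (r_2 − r_1²) / (1 − r_1²)
r_1² = (-0.424)² = 0.179776
Numerator = -0.13 − 0.1798 = -0.3098; denominator = 1 − 0.1798 = 0.8202
φ_{22} = -0.3098 / 0.8202 = -0.378

-0.378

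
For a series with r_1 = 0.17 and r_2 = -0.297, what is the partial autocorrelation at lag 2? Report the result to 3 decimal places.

-0.336

φ_{22} = (r_2 − r_1²) / (1 − r_1²)
r_1² = (0.17)² = 0.0289
Numerator = -0.297 − 0.0289 = -0.3259; denominator = 1 − 0.0289 = 0.9711
φ_{22} = -0.3259 / 0.9711 = -0.336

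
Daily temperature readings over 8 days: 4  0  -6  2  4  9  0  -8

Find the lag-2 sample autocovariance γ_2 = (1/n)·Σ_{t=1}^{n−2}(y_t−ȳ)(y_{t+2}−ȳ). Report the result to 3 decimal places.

-13.551

Mean ȳ = (4 + 0 − 6 + 2 + 4 + 9 + 0 − 8)/8 = 0.6250
Deviations: 3.3750, -0.6250, -6.6250, 1.3750, 3.3750, 8.3750, -0.6250, -8.6250
Σ_{t=1}^{6}(y_t−ȳ)(y_{t+2}−ȳ) = -108.4063
γ_2 = -108.4063 / 8 = -13.551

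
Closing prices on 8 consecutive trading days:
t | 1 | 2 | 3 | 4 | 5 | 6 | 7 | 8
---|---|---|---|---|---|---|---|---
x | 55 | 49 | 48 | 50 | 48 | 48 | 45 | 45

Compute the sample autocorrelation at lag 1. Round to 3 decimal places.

Mean x̄ = (55 + 49 + 48 + 50 + 48 + 48 + 45 + 45)/8 = 48.5000
Deviations from mean: 6.5000, 0.5000, -0.5000, 1.5000, -0.5000, -0.5000, -3.5000, -3.5000
Σ(x_t−x̄)(x_{t+1}−x̄) = (3.2500) + (-0.2500) + (-0.7500) + (-0.7500) + (0.2500) + (1.7500) + (12.2500) = 15.7500
Denominator Σ(x_t−x̄)² = 70.0000
r_1 = 15.7500 / 70.0000 = 0.225

0.225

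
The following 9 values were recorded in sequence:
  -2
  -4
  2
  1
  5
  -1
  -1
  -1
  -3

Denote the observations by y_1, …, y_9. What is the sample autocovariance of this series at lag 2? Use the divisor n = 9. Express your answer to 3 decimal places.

Mean ȳ = (-2 − 4 + 2 + 1 + 5 − 1 − 1 − 1 − 3)/9 = -0.4444
Σ_{t=1}^{7}(y_t−ȳ)(y_{t+2}−ȳ) = 2.2716
γ_2 = 2.2716 / 9 = 0.252

0.252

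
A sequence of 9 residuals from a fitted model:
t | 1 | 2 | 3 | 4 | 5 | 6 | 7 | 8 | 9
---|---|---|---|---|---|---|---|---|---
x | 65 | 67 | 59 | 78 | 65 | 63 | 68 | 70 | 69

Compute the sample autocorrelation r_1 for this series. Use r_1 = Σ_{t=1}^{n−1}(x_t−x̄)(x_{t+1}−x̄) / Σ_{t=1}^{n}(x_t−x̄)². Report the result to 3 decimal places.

Mean x̄ = (65 + 67 + 59 + 78 + 65 + 63 + 68 + 70 + 69)/9 = 67.1111
Numerator Σ_{t=1}^{8}(x_t−x̄)(x_{t+1}−x̄) = -97.1235
Denominator Σ(x_t−x̄)² = 222.8889
r_1 = -97.1235 / 222.8889 = -0.436

-0.436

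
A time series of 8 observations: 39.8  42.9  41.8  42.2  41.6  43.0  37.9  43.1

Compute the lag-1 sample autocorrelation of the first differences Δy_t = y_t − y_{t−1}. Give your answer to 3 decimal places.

-0.563

First differences Δy: 3.1, -1.1, 0.4, -0.6, 1.4, -5.1, 5.2
Mean of differences = 0.4714
Numerator Σ(Δy_t−Δȳ)(Δy_{t+1}−Δȳ) = -36.4551
Denominator Σ(Δy_t−Δȳ)² = 64.7943
r_1(Δy) = -36.4551 / 64.7943 = -0.563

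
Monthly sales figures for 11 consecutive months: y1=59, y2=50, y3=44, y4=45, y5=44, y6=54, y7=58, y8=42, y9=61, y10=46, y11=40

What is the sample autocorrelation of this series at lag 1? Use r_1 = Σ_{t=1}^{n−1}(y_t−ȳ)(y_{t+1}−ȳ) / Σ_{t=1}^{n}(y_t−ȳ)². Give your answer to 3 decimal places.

Mean ȳ = (59 + 50 + 44 + 45 + 44 + 54 + 58 + 42 + 61 + 46 + 40)/11 = 49.3636
Numerator Σ_{t=1}^{10}(y_t−ȳ)(y_{t+1}−ȳ) = -92.2231
Denominator Σ(y_t−ȳ)² = 554.5455
r_1 = -92.2231 / 554.5455 = -0.166

-0.166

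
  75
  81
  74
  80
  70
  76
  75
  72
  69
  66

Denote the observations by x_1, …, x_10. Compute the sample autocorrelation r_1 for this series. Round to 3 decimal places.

Mean x̄ = (75 + 81 + 74 + 80 + 70 + 76 + 75 + 72 + 69 + 66)/10 = 73.8000
Numerator Σ_{t=1}^{9}(x_t−x̄)(x_{t+1}−x̄) = 25.9600
Denominator Σ(x_t−x̄)² = 199.6000
r_1 = 25.9600 / 199.6000 = 0.130

0.130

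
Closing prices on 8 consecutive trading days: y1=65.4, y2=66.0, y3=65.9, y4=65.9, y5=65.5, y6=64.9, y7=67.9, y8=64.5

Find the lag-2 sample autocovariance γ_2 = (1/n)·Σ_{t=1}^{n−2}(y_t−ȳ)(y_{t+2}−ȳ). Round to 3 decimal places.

0.043

Mean ȳ = (65.4 + 66.0 + 65.9 + 65.9 + 65.5 + 64.9 + 67.9 + 64.5)/8 = 65.7500
Deviations: -0.3500, 0.2500, 0.1500, 0.1500, -0.2500, -0.8500, 2.1500, -1.2500
Σ_{t=1}^{6}(y_t−ȳ)(y_{t+2}−ȳ) = 0.3450
γ_2 = 0.3450 / 8 = 0.043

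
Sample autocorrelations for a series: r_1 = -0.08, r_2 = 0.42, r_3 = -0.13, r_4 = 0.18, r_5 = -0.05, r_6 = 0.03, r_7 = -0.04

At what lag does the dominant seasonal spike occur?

2

The largest autocorrelation is r_2 = 0.42, with a weaker echo at lag 4 (0.18); the remaining lags stay at or below 0.03.
The dominant spike at lag 2 indicates a seasonal period of 2.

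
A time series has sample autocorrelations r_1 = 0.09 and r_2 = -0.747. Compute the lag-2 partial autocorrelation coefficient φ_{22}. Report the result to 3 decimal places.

-0.761

φ_{22} = (r_2 − r_1²) / (1 − r_1²)
r_1² = (0.09)² = 0.0081
Numerator = -0.747 − 0.0081 = -0.7551; denominator = 1 − 0.0081 = 0.9919
φ_{22} = -0.7551 / 0.9919 = -0.761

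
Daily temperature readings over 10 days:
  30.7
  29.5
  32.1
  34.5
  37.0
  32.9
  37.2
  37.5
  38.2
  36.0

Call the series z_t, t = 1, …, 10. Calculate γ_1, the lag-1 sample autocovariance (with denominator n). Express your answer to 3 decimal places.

Mean z̄ = (30.7 + 29.5 + 32.1 + 34.5 + 37.0 + 32.9 + 37.2 + 37.5 + 38.2 + 36.0)/10 = 34.5600
Σ_{t=1}^{9}(z_t−z̄)(z_{t+1}−z̄) = 47.2524
γ_1 = 47.2524 / 10 = 4.725

4.725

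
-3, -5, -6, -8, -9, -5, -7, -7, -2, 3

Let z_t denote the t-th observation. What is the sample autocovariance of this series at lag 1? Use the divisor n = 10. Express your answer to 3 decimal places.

3.789

Mean z̄ = (-3 − 5 − 6 − 8 − 9 − 5 − 7 − 7 − 2 + 3)/10 = -4.9000
Σ_{t=1}^{9}(z_t−z̄)(z_{t+1}−z̄) = 37.8900
γ_1 = 37.8900 / 10 = 3.789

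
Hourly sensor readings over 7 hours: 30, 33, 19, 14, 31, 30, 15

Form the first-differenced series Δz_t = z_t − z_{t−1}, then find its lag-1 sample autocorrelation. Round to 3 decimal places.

-0.103

First differences Δz: 3, -14, -5, 17, -1, -15
Mean of differences = -2.5000
Numerator Σ(Δz_t−Δz̄)(Δz_{t+1}−Δz̄) = -72.7500
Denominator Σ(Δz_t−Δz̄)² = 707.5000
r_1(Δz) = -72.7500 / 707.5000 = -0.103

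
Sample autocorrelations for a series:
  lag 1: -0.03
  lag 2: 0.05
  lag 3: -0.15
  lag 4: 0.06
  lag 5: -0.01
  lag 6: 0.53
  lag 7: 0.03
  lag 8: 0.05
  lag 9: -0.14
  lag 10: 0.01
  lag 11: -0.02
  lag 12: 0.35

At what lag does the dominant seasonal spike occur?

6

The largest autocorrelation is r_6 = 0.53, with a weaker echo at lag 12 (0.35); the remaining lags stay at or below 0.06.
The dominant spike at lag 6 indicates a seasonal period of 6.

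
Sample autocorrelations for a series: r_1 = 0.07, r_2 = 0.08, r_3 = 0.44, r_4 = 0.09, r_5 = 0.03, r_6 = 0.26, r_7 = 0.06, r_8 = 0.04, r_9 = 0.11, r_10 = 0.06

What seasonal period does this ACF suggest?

3

The largest autocorrelation is r_3 = 0.44, with a weaker echo at lag 6 (0.26); the remaining lags stay at or below 0.11.
The dominant spike at lag 3 indicates a seasonal period of 3.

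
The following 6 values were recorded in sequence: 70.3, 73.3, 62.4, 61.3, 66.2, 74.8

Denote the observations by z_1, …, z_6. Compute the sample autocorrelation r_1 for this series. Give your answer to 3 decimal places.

Mean z̄ = (70.3 + 73.3 + 62.4 + 61.3 + 66.2 + 74.8)/6 = 68.0500
Deviations from mean: 2.2500, 5.2500, -5.6500, -6.7500, -1.8500, 6.7500
Numerator Σ_{t=1}^{5}(z_t−z̄)(z_{t+1}−z̄) = 20.2875
Denominator Σ(z_t−z̄)² = 159.0950
r_1 = 20.2875 / 159.0950 = 0.128

0.128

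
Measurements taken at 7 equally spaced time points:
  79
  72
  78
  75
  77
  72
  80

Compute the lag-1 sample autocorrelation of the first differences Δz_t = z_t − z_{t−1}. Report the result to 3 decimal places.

-0.621

First differences Δz: -7, 6, -3, 2, -5, 8
Mean of differences = 0.1667
Numerator Σ(Δz_t−Δz̄)(Δz_{t+1}−Δz̄) = -116.0278
Denominator Σ(Δz_t−Δz̄)² = 186.8333
r_1(Δz) = -116.0278 / 186.8333 = -0.621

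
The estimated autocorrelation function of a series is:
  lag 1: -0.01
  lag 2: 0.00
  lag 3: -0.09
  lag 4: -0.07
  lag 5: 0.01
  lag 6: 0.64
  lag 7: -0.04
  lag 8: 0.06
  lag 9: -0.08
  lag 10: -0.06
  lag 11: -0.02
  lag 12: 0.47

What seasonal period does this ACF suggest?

The largest autocorrelation is r_6 = 0.64, with a weaker echo at lag 12 (0.47); the remaining lags stay at or below 0.06.
The dominant spike at lag 6 indicates a seasonal period of 6.

6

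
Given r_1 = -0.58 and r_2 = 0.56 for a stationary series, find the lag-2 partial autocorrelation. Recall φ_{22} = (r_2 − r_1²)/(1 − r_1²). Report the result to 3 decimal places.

0.337

φ_{22} = (r_2 − r_1²) / (1 − r_1²)
r_1² = (-0.58)² = 0.3364
Numerator = 0.56 − 0.3364 = 0.2236; denominator = 1 − 0.3364 = 0.6636
φ_{22} = 0.2236 / 0.6636 = 0.337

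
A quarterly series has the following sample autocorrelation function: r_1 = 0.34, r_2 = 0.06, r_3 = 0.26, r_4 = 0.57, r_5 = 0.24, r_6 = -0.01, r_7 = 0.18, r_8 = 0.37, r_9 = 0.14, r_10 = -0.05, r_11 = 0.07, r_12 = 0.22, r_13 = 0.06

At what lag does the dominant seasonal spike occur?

4

The largest autocorrelation is r_4 = 0.57, with a weaker echo at lag 8 (0.37); the remaining lags stay at or below 0.34. The elevated value at lag 1 (0.34), dropping to 0.06 at lag 2, reflects decaying short-term dependence rather than seasonality.
The dominant spike at lag 4 indicates a seasonal period of 4.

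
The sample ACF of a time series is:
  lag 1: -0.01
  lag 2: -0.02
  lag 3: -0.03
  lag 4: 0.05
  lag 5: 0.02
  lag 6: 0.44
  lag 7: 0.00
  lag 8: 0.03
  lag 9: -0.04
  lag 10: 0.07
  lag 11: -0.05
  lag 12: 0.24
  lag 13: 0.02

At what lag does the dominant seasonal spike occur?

6

The largest autocorrelation is r_6 = 0.44, with a weaker echo at lag 12 (0.24); the remaining lags stay at or below 0.07.
The dominant spike at lag 6 indicates a seasonal period of 6.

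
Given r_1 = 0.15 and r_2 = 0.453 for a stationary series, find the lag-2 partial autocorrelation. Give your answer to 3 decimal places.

0.440

φ_{22} = (r_2 − r_1²) / (1 − r_1²)
r_1² = (0.15)² = 0.0225
Numerator = 0.453 − 0.0225 = 0.4305; denominator = 1 − 0.0225 = 0.9775
φ_{22} = 0.4305 / 0.9775 = 0.440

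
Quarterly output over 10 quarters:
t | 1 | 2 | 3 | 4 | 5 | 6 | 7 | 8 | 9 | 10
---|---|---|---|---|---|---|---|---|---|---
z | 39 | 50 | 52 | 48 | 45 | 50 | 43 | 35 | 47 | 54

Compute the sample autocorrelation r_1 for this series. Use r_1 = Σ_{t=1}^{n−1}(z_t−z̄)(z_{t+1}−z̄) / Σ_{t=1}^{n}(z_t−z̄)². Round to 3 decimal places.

Mean z̄ = (39 + 50 + 52 + 48 + 45 + 50 + 43 + 35 + 47 + 54)/10 = 46.3000
Numerator Σ_{t=1}^{9}(z_t−z̄)(z_{t+1}−z̄) = 19.3100
Denominator Σ(z_t−z̄)² = 316.1000
r_1 = 19.3100 / 316.1000 = 0.061

0.061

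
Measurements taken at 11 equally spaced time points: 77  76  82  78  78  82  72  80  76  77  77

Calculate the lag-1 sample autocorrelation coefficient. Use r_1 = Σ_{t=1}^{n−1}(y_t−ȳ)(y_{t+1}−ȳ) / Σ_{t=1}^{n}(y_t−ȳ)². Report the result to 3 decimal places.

-0.527

Mean ȳ = (77 + 76 + 82 + 78 + 78 + 82 + 72 + 80 + 76 + 77 + 77)/11 = 77.7273
Numerator Σ_{t=1}^{10}(y_t−ȳ)(y_{t+1}−ȳ) = -43.3471
Denominator Σ(y_t−ȳ)² = 82.1818
r_1 = -43.3471 / 82.1818 = -0.527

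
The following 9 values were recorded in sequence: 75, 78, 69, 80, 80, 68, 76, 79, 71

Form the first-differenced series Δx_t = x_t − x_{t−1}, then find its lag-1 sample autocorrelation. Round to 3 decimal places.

-0.453

First differences Δx: 3, -9, 11, 0, -12, 8, 3, -8
Mean of differences = -0.5000
Numerator Σ(Δx_t−Δx̄)(Δx_{t+1}−Δx̄) = -221.7500
Denominator Σ(Δx_t−Δx̄)² = 490.0000
r_1(Δx) = -221.7500 / 490.0000 = -0.453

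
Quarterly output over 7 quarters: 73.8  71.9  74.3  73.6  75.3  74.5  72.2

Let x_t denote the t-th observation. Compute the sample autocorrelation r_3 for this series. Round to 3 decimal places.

Mean x̄ = (73.8 + 71.9 + 74.3 + 73.6 + 75.3 + 74.5 + 72.2)/7 = 73.6571
Deviations from mean: 0.1429, -1.7571, 0.6429, -0.0571, 1.6429, 0.8429, -1.4571
Σ(x_t−x̄)(x_{t+3}−x̄) = (-0.0082) + (-2.8867) + (0.5418) + (0.0833) = -2.2698
Denominator Σ(x_t−x̄)² = 9.0571
r_3 = -2.2698 / 9.0571 = -0.251

-0.251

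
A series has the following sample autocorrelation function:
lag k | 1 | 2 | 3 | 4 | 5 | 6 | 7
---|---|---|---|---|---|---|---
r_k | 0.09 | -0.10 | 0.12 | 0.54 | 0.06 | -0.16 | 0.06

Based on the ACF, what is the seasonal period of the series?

The largest autocorrelation is r_4 = 0.54; the remaining lags stay at or below 0.12.
The dominant spike at lag 4 indicates a seasonal period of 4.

4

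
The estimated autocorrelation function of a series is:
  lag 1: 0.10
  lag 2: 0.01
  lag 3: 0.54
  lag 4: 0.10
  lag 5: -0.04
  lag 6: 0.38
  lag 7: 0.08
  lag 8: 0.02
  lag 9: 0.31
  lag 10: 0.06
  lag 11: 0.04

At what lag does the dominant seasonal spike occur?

The largest autocorrelation is r_3 = 0.54, with weaker echoes at lags 6 (0.38) and 9 (0.31); the remaining lags stay at or below 0.10.
The dominant spike at lag 3 indicates a seasonal period of 3.

3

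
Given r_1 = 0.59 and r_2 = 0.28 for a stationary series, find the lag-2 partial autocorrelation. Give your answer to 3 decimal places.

φ_{22} = (r_2 − r_1²) / (1 − r_1²)
r_1² = (0.59)² = 0.3481
Numerator = 0.28 − 0.3481 = -0.0681; denominator = 1 − 0.3481 = 0.6519
φ_{22} = -0.0681 / 0.6519 = -0.104

-0.104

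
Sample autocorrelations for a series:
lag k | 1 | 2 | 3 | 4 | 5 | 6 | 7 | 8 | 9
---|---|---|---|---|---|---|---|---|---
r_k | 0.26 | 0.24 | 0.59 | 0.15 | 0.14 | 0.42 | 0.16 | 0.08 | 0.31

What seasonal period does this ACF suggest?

3

The largest autocorrelation is r_3 = 0.59, with weaker echoes at lags 6 (0.42) and 9 (0.31); the remaining lags stay at or below 0.26. The elevated value at lag 1 (0.26), dropping to 0.24 at lag 2, reflects decaying short-term dependence rather than seasonality.
The dominant spike at lag 3 indicates a seasonal period of 3.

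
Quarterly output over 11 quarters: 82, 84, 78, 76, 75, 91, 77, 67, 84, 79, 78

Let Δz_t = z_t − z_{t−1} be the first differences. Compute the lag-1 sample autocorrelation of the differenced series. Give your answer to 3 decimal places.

-0.385

First differences Δz: 2, -6, -2, -1, 16, -14, -10, 17, -5, -1
Mean of differences = -0.4000
Numerator Σ(Δz_t−Δz̄)(Δz_{t+1}−Δz̄) = -350.1600
Denominator Σ(Δz_t−Δz̄)² = 910.4000
r_1(Δz) = -350.1600 / 910.4000 = -0.385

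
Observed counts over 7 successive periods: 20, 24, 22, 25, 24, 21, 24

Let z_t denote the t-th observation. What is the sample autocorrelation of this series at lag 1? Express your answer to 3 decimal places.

Mean z̄ = (20 + 24 + 22 + 25 + 24 + 21 + 24)/7 = 22.8571
Deviations from mean: -2.8571, 1.1429, -0.8571, 2.1429, 1.1429, -1.8571, 1.1429
Σ(z_t−z̄)(z_{t+1}−z̄) = (-3.2653) + (-0.9796) + (-1.8367) + (2.4490) + (-2.1224) + (-2.1224) = -7.8776
Denominator Σ(z_t−z̄)² = 20.8571
r_1 = -7.8776 / 20.8571 = -0.378

-0.378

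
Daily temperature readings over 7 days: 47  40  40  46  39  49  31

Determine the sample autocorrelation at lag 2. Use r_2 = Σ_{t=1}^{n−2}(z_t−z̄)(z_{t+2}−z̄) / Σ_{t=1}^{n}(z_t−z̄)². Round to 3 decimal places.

Mean z̄ = (47 + 40 + 40 + 46 + 39 + 49 + 31)/7 = 41.7143
Deviations from mean: 5.2857, -1.7143, -1.7143, 4.2857, -2.7143, 7.2857, -10.7143
Σ(z_t−z̄)(z_{t+2}−z̄) = (-9.0612) + (-7.3469) + (4.6531) + (31.2245) + (29.0816) = 48.5510
Denominator Σ(z_t−z̄)² = 227.4286
r_2 = 48.5510 / 227.4286 = 0.213

0.213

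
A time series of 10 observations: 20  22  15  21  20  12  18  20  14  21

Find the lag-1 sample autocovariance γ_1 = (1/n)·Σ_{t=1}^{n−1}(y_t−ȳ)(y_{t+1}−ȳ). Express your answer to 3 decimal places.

Mean ȳ = (20 + 22 + 15 + 21 + 20 + 12 + 18 + 20 + 14 + 21)/10 = 18.3000
Σ_{t=1}^{9}(y_t−ȳ)(y_{t+1}−ȳ) = -38.4900
γ_1 = -38.4900 / 10 = -3.849

-3.849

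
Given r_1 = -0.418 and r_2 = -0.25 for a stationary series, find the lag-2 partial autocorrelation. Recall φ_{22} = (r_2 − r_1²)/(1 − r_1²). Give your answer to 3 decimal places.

φ_{22} = (r_2 − r_1²) / (1 − r_1²)
r_1² = (-0.418)² = 0.174724
Numerator = -0.25 − 0.1747 = -0.4247; denominator = 1 − 0.1747 = 0.8253
φ_{22} = -0.4247 / 0.8253 = -0.515

-0.515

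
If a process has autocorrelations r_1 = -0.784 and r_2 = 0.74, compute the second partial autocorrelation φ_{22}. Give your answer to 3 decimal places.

φ_{22} = (r_2 − r_1²) / (1 − r_1²)
r_1² = (-0.784)² = 0.614656
Numerator = 0.74 − 0.6147 = 0.1253; denominator = 1 − 0.6147 = 0.3853
φ_{22} = 0.1253 / 0.3853 = 0.325

0.325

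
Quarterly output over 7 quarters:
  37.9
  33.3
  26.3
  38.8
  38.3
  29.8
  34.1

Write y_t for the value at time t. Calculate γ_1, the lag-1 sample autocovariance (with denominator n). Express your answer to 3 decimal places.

-4.556

Mean ȳ = (37.9 + 33.3 + 26.3 + 38.8 + 38.3 + 29.8 + 34.1)/7 = 34.0714
Σ_{t=1}^{6}(y_t−ȳ)(y_{t+1}−ȳ) = -31.8951
γ_1 = -31.8951 / 7 = -4.556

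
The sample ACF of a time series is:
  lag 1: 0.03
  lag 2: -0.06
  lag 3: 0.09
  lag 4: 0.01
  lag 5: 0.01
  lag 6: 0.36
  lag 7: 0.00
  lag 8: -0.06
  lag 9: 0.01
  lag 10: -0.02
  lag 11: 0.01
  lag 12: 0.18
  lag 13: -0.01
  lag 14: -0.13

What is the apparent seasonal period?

6

The largest autocorrelation is r_6 = 0.36, with a weaker echo at lag 12 (0.18); the remaining lags stay at or below 0.09.
The dominant spike at lag 6 indicates a seasonal period of 6.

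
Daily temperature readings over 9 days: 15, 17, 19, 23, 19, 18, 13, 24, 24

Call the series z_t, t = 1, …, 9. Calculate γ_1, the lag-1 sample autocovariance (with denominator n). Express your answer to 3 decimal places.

Mean z̄ = (15 + 17 + 19 + 23 + 19 + 18 + 13 + 24 + 24)/9 = 19.1111
Σ_{t=1}^{8}(z_t−z̄)(z_{t+1}−z̄) = 8.9877
γ_1 = 8.9877 / 9 = 0.999

0.999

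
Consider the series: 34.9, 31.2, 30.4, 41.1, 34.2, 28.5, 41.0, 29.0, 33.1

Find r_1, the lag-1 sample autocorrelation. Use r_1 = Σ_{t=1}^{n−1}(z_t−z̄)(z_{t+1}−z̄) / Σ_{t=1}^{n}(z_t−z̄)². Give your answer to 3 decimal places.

-0.496

Mean z̄ = (34.9 + 31.2 + 30.4 + 41.1 + 34.2 + 28.5 + 41.0 + 29.0 + 33.1)/9 = 33.7111
Numerator Σ_{t=1}^{8}(z_t−z̄)(z_{t+1}−z̄) = -87.5146
Denominator Σ(z_t−z̄)² = 176.3689
r_1 = -87.5146 / 176.3689 = -0.496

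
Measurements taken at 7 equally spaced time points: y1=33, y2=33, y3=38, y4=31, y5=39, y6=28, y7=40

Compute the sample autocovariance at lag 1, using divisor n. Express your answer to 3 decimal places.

Mean ȳ = (33 + 33 + 38 + 31 + 39 + 28 + 40)/7 = 34.5714
Deviations: -1.5714, -1.5714, 3.4286, -3.5714, 4.4286, -6.5714, 5.4286
Σ_{t=1}^{6}(y_t−ȳ)(y_{t+1}−ȳ) = -95.7551
γ_1 = -95.7551 / 7 = -13.679

-13.679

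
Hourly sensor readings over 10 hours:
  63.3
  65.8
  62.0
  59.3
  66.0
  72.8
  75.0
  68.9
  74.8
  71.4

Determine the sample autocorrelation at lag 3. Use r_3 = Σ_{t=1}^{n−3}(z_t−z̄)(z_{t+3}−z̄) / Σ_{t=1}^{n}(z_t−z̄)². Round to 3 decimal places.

0.038

Mean z̄ = (63.3 + 65.8 + 62.0 + 59.3 + 66.0 + 72.8 + 75.0 + 68.9 + 74.8 + 71.4)/10 = 67.9300
Σ(z_t−z̄)(z_{t+3}−z̄) = (39.9569) + (4.1109) + (-28.8791) + (-61.0141) + (-1.8721) + (33.4569) + (24.5329) = 10.2923
Denominator Σ(z_t−z̄)² = 273.2210
r_3 = 10.2923 / 273.2210 = 0.038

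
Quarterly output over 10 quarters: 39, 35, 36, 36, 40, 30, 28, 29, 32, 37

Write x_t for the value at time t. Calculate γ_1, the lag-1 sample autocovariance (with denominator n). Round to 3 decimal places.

5.816

Mean x̄ = (39 + 35 + 36 + 36 + 40 + 30 + 28 + 29 + 32 + 37)/10 = 34.2000
Σ_{t=1}^{9}(x_t−x̄)(x_{t+1}−x̄) = 58.1600
γ_1 = 58.1600 / 10 = 5.816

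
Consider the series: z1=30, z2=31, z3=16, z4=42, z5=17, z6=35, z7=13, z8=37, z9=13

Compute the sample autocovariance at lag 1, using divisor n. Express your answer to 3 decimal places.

-90.889

Mean z̄ = (30 + 31 + 16 + 42 + 17 + 35 + 13 + 37 + 13)/9 = 26.0000
Σ_{t=1}^{8}(z_t−z̄)(z_{t+1}−z̄) = -818.0000
γ_1 = -818.0000 / 9 = -90.889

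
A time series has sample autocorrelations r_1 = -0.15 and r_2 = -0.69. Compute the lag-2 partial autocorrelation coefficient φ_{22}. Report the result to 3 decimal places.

φ_{22} = (r_2 − r_1²) / (1 − r_1²)
r_1² = (-0.15)² = 0.0225
Numerator = -0.69 − 0.0225 = -0.7125; denominator = 1 − 0.0225 = 0.9775
φ_{22} = -0.7125 / 0.9775 = -0.729

-0.729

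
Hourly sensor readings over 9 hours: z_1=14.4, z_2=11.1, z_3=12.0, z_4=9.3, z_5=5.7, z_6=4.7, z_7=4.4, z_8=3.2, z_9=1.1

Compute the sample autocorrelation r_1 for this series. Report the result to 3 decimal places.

Mean z̄ = (14.4 + 11.1 + 12.0 + 9.3 + 5.7 + 4.7 + 4.4 + 3.2 + 1.1)/9 = 7.3222
Numerator Σ_{t=1}^{8}(z_t−z̄)(z_{t+1}−z̄) = 100.0651
Denominator Σ(z_t−z̄)² = 163.9156
r_1 = 100.0651 / 163.9156 = 0.610

0.610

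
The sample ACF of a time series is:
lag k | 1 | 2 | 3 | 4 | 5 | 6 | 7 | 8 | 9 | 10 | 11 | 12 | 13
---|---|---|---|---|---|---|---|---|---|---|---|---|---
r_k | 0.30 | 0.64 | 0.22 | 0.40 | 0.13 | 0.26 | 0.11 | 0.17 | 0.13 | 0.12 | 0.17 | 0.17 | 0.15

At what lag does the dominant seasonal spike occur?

2

The largest autocorrelation is r_2 = 0.64, with a weaker echo at lag 4 (0.40); the remaining lags stay at or below 0.30.
The dominant spike at lag 2 indicates a seasonal period of 2.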